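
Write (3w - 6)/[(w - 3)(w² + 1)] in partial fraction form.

At w=3: P = (3·3 - 6)/(3² + 1) = 3/10. Q = -P = -3/10, R = 3 - 3·P = 21/10
Result: (3/10)/(w - 3) - ((3/10)w - 21/10)/(w² + 1)


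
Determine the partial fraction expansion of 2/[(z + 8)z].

2/(z + 8)z = α/(z + 8) + β/z. α = 2/(-8 - 0) = -1/4, β = 2/(0 + 8) = 1/4
Result: (-1/4)/(z + 8) + (1/4)/z


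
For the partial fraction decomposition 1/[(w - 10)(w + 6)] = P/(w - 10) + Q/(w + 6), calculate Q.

Cover-up at w = -6: Q = 1/(-6 - 10) = -1/16


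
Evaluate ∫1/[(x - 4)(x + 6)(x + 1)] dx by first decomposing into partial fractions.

Cover-up: α = 1/50, β = 1/50, γ = -1/25. Decomposition: (1/50)/(x - 4) + (1/50)/(x + 6) - (1/25)/(x + 1). Integrate each term: (1/50) ln|(x - 4)| + (1/50) ln|(x + 6)| - (1/25) ln|(x + 1)| + C


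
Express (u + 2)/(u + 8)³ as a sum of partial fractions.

(u + 2) = α(u + 8)² + β(u + 8) + γ. At u = -8: γ = 1·(-8) + 2 = -6. Coefficients: α = 0, β = 1
Result: 1/(u + 8)² - 6/(u + 8)³


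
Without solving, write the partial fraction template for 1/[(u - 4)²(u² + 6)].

Repeated linear + quadratic: P/(u - 4) + Q/(u - 4)² + (Ru + S)/(u² + 6)


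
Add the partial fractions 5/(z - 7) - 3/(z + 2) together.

Common denominator (z - 7)(z + 2). Numerator: 5(z + 2) - 3(z - 7) = (5z + 10) - (3z - 21) = 2z + 31
Result: (2z + 31)/[(z - 7)(z + 2)]


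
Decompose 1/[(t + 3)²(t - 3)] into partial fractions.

Cover-up at t=3: C = 1/(3 + 3)² = 1/36. Cover-up at t=-3: B = 1/(-3 - 3) = -1/6. Comparing t² coeff: A = -C = -1/36
Result: (-1/36)/(t + 3) - (1/6)/(t + 3)² + (1/36)/(t - 3)


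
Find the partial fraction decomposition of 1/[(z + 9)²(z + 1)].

Cover-up at z=-1: γ = 1/(-1 + 9)² = 1/64. Cover-up at z=-9: β = 1/(-9 + 1) = -1/8. Comparing z² coeff: α = -γ = -1/64
Result: (-1/64)/(z + 9) - (1/8)/(z + 9)² + (1/64)/(z + 1)


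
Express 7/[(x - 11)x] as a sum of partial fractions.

7/(x - 11)x = α/(x - 11) + β/x. α = 7/(11 - 0) = 7/11, β = 7/(0 - 11) = -7/11
Result: (7/11)/(x - 11) - (7/11)/x


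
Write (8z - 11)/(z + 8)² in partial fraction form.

(8z - 11) = α(z + 8) + β. At z = -8: β = 8·(-8) - 11 = -75. Coeff of z: α = 8
Result: 8/(z + 8) - 75/(z + 8)²


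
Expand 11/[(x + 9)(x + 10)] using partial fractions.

11/(x + 9)(x + 10) = P/(x + 9) + Q/(x + 10). P = 11/(-9 + 10) = 11, Q = 11/(-10 + 9) = -11
Result: 11/(x + 9) - 11/(x + 10)


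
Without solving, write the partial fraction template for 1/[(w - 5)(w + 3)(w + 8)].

Three distinct linear factors: A/(w - 5) + B/(w + 3) + C/(w + 8)


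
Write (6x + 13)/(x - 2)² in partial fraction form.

(6x + 13) = A(x - 2) + B. At x = 2: B = 6·2 + 13 = 25. Coeff of x: A = 6
Result: 6/(x - 2) + 25/(x - 2)²


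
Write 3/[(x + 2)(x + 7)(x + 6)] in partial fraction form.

Using cover-up method: P = 3/20, Q = 3/5, R = -3/4
Result: (3/20)/(x + 2) + (3/5)/(x + 7) - (3/4)/(x + 6)


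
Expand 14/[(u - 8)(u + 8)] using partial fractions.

14/(u - 8)(u + 8) = α/(u - 8) + β/(u + 8). α = 14/(8 + 8) = 7/8, β = 14/(-8 - 8) = -7/8
Result: (7/8)/(u - 8) - (7/8)/(u + 8)


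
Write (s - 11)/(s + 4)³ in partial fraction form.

(s - 11) = P(s + 4)² + Q(s + 4) + R. At s = -4: R = 1·(-4) - 11 = -15. Coefficients: P = 0, Q = 1
Result: 1/(s + 4)² - 15/(s + 4)³


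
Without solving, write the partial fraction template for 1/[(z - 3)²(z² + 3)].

Repeated linear + quadratic: P/(z - 3) + Q/(z - 3)² + (Rz + S)/(z² + 3)


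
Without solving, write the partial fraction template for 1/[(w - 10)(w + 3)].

Distinct linear factors: A/(w - 10) + B/(w + 3)


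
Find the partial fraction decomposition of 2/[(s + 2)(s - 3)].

2/(s + 2)(s - 3) = P/(s + 2) + Q/(s - 3). P = 2/(-2 - 3) = -2/5, Q = 2/(3 + 2) = 2/5
Result: (-2/5)/(s + 2) + (2/5)/(s - 3)


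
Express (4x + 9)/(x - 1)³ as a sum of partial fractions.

(4x + 9) = α(x - 1)² + β(x - 1) + γ. At x = 1: γ = 4·1 + 9 = 13. Coefficients: α = 0, β = 4
Result: 4/(x - 1)² + 13/(x - 1)³


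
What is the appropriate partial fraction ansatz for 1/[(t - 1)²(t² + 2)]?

Repeated linear + quadratic: A/(t - 1) + B/(t - 1)² + (Ct + D)/(t² + 2)


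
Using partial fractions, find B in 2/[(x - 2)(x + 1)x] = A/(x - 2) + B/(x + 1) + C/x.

Cover-up at x = -1: B = 2/[(-1 - 2)(-1 - 0)] = 2/[(-3)(-1)] = 2/3


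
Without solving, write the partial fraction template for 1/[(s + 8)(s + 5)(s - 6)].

Three distinct linear factors: A/(s + 8) + B/(s + 5) + C/(s - 6)


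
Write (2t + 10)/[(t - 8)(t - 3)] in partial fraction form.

At t=8: A = (2·8 + 10)/(8 - 3) = 26/5. At t=3: B = (2·3 + 10)/(3 - 8) = -16/5
Result: (26/5)/(t - 8) - (16/5)/(t - 3)


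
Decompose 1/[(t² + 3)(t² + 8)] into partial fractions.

Coefficient matching gives A = C = 0, B = 1/(8-3) = 1/5, D = -B = -1/5
Result: (1/5)/(t² + 3) - (1/5)/(t² + 8)


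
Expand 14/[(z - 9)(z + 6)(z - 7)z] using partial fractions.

Using Heaviside cover-up: (7/135)/(z - 9) - (7/585)/(z + 6) - (1/13)/(z - 7) + (1/27)/z


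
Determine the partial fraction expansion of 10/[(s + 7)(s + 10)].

10/(s + 7)(s + 10) = α/(s + 7) + β/(s + 10). α = 10/(-7 + 10) = 10/3, β = 10/(-10 + 7) = -10/3
Result: (10/3)/(s + 7) - (10/3)/(s + 10)


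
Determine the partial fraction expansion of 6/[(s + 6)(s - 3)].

6/(s + 6)(s - 3) = P/(s + 6) + Q/(s - 3). P = 6/(-6 - 3) = -2/3, Q = 6/(3 + 6) = 2/3
Result: (-2/3)/(s + 6) + (2/3)/(s - 3)


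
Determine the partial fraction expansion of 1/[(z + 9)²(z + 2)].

Cover-up at z=-2: C = 1/(-2 + 9)² = 1/49. Cover-up at z=-9: B = 1/(-9 + 2) = -1/7. Comparing z² coeff: A = -C = -1/49
Result: (-1/49)/(z + 9) - (1/7)/(z + 9)² + (1/49)/(z + 2)


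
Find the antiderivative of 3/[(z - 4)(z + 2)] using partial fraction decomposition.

Decompose: 3/[(z - 4)(z + 2)] = (1/2)/(z - 4) - (1/2)/(z + 2). Integrate each term: (1/2) ln|(z - 4)| - (1/2) ln|(z + 2)| + C


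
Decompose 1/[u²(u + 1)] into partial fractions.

Cover-up at u=-1: γ = 1/(-1 - 0)² = 1. Cover-up at u=0: β = 1/(0 + 1) = 1. Comparing u² coeff: α = -γ = -1
Result: -1/u + 1/u² + 1/(u + 1)


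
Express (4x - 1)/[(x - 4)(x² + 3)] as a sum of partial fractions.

At x=4: P = (4·4 - 1)/(4² + 3) = 15/19. Q = -P = -15/19, R = 4 - 4·P = 16/19
Result: (15/19)/(x - 4) - ((15/19)x - 16/19)/(x² + 3)


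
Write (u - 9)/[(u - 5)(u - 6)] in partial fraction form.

At u=5: A = (1·5 - 9)/(5 - 6) = 4. At u=6: B = (1·6 - 9)/(6 - 5) = -3
Result: 4/(u - 5) - 3/(u - 6)


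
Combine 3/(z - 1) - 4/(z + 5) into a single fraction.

Common denominator (z - 1)(z + 5). Numerator: 3(z + 5) - 4(z - 1) = (3z + 15) - (4z - 4) = -z + 19
Result: (-z + 19)/[(z - 1)(z + 5)]


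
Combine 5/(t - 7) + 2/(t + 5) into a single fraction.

Common denominator (t - 7)(t + 5). Numerator: 5(t + 5) + 2(t - 7) = (5t + 25) + (2t - 14) = 7t + 11
Result: (7t + 11)/[(t - 7)(t + 5)]


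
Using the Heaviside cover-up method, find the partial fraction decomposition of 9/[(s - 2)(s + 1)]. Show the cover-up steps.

Cover (s - 2): set s=2, get P = 9/(2 + 1) = 3. Cover (s + 1): set s=-1, get Q = 9/(-1 - 2) = -3.
Result: 3/(s - 2) - 3/(s + 1)


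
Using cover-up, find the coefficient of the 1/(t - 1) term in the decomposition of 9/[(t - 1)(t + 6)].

Cover (t - 1), set t=1: 9/((t + 6) at t=1) = 9/(7) = 9/7


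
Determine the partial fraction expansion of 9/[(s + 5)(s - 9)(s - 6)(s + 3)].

Using Heaviside cover-up: (-9/308)/(s + 5) + (1/56)/(s - 9) - (1/33)/(s - 6) + (1/24)/(s + 3)


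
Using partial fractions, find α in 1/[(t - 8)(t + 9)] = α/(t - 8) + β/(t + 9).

Cover-up at t = 8: α = 1/(8 + 9) = 1/17


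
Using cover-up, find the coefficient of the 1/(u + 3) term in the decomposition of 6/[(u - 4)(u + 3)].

Cover (u + 3), set u=-3: 6/((u - 4) at u=-3) = 6/(-7) = -6/7


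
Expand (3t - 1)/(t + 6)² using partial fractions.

(3t - 1) = A(t + 6) + B. At t = -6: B = 3·(-6) - 1 = -19. Coeff of t: A = 3
Result: 3/(t + 6) - 19/(t + 6)²


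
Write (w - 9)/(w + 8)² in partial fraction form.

(w - 9) = α(w + 8) + β. At w = -8: β = 1·(-8) - 9 = -17. Coeff of w: α = 1
Result: 1/(w + 8) - 17/(w + 8)²


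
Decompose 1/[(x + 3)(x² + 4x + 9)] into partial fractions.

Cover-up at x = -3: α = 1/((-3)² + 4·(-3) + 9) = 1/6. Then β = -α = -1/6, γ = -α·(4 - 3) = -1/6
Result: (1/6)/(x + 3) - ((1/6)x + 1/6)/(x² + 4x + 9)


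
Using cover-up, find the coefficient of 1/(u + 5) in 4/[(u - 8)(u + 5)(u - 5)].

Cover (u + 5), set u=-5: 4/[(-5 - 8)(-5 - 5)] = 2/65


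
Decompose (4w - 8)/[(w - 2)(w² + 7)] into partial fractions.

At w=2: P = (4·2 - 8)/(2² + 7) = 0. Q = -P = 0, R = 4 - 2·P = 4
Result: (4)/(w² + 7)


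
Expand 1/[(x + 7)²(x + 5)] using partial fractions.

Cover-up at x=-5: γ = 1/(-5 + 7)² = 1/4. Cover-up at x=-7: β = 1/(-7 + 5) = -1/2. Comparing x² coeff: α = -γ = -1/4
Result: (-1/4)/(x + 7) - (1/2)/(x + 7)² + (1/4)/(x + 5)


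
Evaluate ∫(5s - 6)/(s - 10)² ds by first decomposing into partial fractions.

Decompose: P = 5, Q = 5·10 - 6 = 44, so (5s - 6)/(s - 10)² = 5/(s - 10) + 44/(s - 10)². Integrate: ∫ P/(s - 10) ds = 5 ln|(s - 10)|; ∫ Q/(s - 10)² ds = -44/(s - 10). Sum: 5 ln|(s - 10)| - 44/(s - 10) + C


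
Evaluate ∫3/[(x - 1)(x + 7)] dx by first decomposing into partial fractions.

Decompose: 3/[(x - 1)(x + 7)] = (3/8)/(x - 1) - (3/8)/(x + 7). Integrate each term: (3/8) ln|(x - 1)| - (3/8) ln|(x + 7)| + C


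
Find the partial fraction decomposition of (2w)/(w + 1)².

(2w) = P(w + 1) + Q. At w = -1: Q = 2·(-1) + 0 = -2. Coeff of w: P = 2
Result: 2/(w + 1) - 2/(w + 1)²


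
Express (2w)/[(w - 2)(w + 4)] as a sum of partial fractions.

At w=2: P = (2·2 + 0)/(2 + 4) = 2/3. At w=-4: Q = (2·(-4) + 0)/(-4 - 2) = 4/3
Result: (2/3)/(w - 2) + (4/3)/(w + 4)


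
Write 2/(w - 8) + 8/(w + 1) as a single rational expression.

Common denominator (w - 8)(w + 1). Numerator: 2(w + 1) + 8(w - 8) = (2w + 2) + (8w - 64) = 10w - 62
Result: (10w - 62)/[(w - 8)(w + 1)]


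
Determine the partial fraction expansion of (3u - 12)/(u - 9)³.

(3u - 12) = A(u - 9)² + B(u - 9) + C. At u = 9: C = 3·9 - 12 = 15. Coefficients: A = 0, B = 3
Result: 3/(u - 9)² + 15/(u - 9)³


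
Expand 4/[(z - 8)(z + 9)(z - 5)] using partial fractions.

Using cover-up method: P = 4/51, Q = 2/119, R = -2/21
Result: (4/51)/(z - 8) + (2/119)/(z + 9) - (2/21)/(z - 5)


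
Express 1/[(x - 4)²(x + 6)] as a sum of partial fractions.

Cover-up at x=-6: R = 1/(-6 - 4)² = 1/100. Cover-up at x=4: Q = 1/(4 + 6) = 1/10. Comparing x² coeff: P = -R = -1/100
Result: (-1/100)/(x - 4) + (1/10)/(x - 4)² + (1/100)/(x + 6)


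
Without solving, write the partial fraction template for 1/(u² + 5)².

Repeated quadratic factor: (Pu + Q)/(u² + 5) + (Ru + S)/(u² + 5)²


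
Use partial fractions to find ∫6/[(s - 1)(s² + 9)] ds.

Cover-up at s=1: A = 6/(1²+9) = 3/5. Coeff matching: B = -3/5, C = -3/5. Decomposition: (3/5)/(s - 1) - ((3/5)s + 3/5)/(s² + 9). Integrate: linear → ln, quadratic → (1/2)ln + arctan: (3/5) ln|(s - 1)| - (3/10) ln(s² + 9) - (1/5) arctan(s/3) + C


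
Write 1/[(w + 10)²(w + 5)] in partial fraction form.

Cover-up at w=-5: C = 1/(-5 + 10)² = 1/25. Cover-up at w=-10: B = 1/(-10 + 5) = -1/5. Comparing w² coeff: A = -C = -1/25
Result: (-1/25)/(w + 10) - (1/5)/(w + 10)² + (1/25)/(w + 5)


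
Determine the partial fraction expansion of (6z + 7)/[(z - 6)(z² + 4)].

At z=6: α = (6·6 + 7)/(6² + 4) = 43/40. β = -α = -43/40, γ = 6 - 6·α = -9/20
Result: (43/40)/(z - 6) - ((43/40)z + 9/20)/(z² + 4)


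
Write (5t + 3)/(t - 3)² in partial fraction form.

(5t + 3) = P(t - 3) + Q. At t = 3: Q = 5·3 + 3 = 18. Coeff of t: P = 5
Result: 5/(t - 3) + 18/(t - 3)²


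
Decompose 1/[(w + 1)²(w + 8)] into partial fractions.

Cover-up at w=-8: γ = 1/(-8 + 1)² = 1/49. Cover-up at w=-1: β = 1/(-1 + 8) = 1/7. Comparing w² coeff: α = -γ = -1/49
Result: (-1/49)/(w + 1) + (1/7)/(w + 1)² + (1/49)/(w + 8)


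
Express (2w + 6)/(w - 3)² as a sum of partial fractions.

(2w + 6) = P(w - 3) + Q. At w = 3: Q = 2·3 + 6 = 12. Coeff of w: P = 2
Result: 2/(w - 3) + 12/(w - 3)²


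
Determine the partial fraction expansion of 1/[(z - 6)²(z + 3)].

Cover-up at z=-3: R = 1/(-3 - 6)² = 1/81. Cover-up at z=6: Q = 1/(6 + 3) = 1/9. Comparing z² coeff: P = -R = -1/81
Result: (-1/81)/(z - 6) + (1/9)/(z - 6)² + (1/81)/(z + 3)


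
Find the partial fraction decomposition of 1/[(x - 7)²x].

Cover-up at x=0: γ = 1/(0 - 7)² = 1/49. Cover-up at x=7: β = 1/(7 - 0) = 1/7. Comparing x² coeff: α = -γ = -1/49
Result: (-1/49)/(x - 7) + (1/7)/(x - 7)² + (1/49)/x


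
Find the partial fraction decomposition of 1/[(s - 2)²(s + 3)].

Cover-up at s=-3: γ = 1/(-3 - 2)² = 1/25. Cover-up at s=2: β = 1/(2 + 3) = 1/5. Comparing s² coeff: α = -γ = -1/25
Result: (-1/25)/(s - 2) + (1/5)/(s - 2)² + (1/25)/(s + 3)


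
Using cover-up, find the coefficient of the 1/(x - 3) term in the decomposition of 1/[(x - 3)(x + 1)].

Cover (x - 3), set x=3: 1/((x + 1) at x=3) = 1/(4) = 1/4


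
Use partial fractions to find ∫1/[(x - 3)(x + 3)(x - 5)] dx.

Cover-up: α = -1/12, β = 1/48, γ = 1/16. Decomposition: (-1/12)/(x - 3) + (1/48)/(x + 3) + (1/16)/(x - 5). Integrate each term: (-1/12) ln|(x - 3)| + (1/48) ln|(x + 3)| + (1/16) ln|(x - 5)| + C


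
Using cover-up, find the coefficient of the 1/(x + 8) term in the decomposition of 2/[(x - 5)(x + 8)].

Cover (x + 8), set x=-8: 2/((x - 5) at x=-8) = 2/(-13) = -2/13


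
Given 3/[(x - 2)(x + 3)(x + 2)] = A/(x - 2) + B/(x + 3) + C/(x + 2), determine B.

Cover-up at x = -3: B = 3/[(-3 - 2)(-3 + 2)] = 3/[(-5)(-1)] = 3/5


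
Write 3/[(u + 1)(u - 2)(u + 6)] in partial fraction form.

Using cover-up method: α = -1/5, β = 1/8, γ = 3/40
Result: (-1/5)/(u + 1) + (1/8)/(u - 2) + (3/40)/(u + 6)


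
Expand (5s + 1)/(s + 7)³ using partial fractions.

(5s + 1) = P(s + 7)² + Q(s + 7) + R. At s = -7: R = 5·(-7) + 1 = -34. Coefficients: P = 0, Q = 5
Result: 5/(s + 7)² - 34/(s + 7)³


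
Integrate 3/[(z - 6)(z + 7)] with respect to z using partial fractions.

Decompose: 3/[(z - 6)(z + 7)] = (3/13)/(z - 6) - (3/13)/(z + 7). Integrate each term: (3/13) ln|(z - 6)| - (3/13) ln|(z + 7)| + C


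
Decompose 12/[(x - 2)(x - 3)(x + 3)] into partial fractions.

Using cover-up method: P = -12/5, Q = 2, R = 2/5
Result: (-12/5)/(x - 2) + 2/(x - 3) + (2/5)/(x + 3)


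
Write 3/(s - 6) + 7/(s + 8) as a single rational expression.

Common denominator (s - 6)(s + 8). Numerator: 3(s + 8) + 7(s - 6) = (3s + 24) + (7s - 42) = 10s - 18
Result: (10s - 18)/[(s - 6)(s + 8)]


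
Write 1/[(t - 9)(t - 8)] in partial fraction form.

1/(t - 9)(t - 8) = α/(t - 9) + β/(t - 8). α = 1/(9 - 8) = 1, β = 1/(8 - 9) = -1
Result: 1/(t - 9) - 1/(t - 8)


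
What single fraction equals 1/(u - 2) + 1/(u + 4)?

Common denominator (u - 2)(u + 4). Numerator: 1(u + 4) + 1(u - 2) = (u + 4) + (u - 2) = 2u + 2
Result: (2u + 2)/[(u - 2)(u + 4)]


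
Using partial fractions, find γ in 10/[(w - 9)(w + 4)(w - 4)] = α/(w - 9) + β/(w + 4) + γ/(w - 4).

Cover-up at w = 4: γ = 10/[(4 - 9)(4 + 4)] = 10/[(-5)(8)] = -10/40 = -1/4


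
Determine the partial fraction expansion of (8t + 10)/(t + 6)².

(8t + 10) = A(t + 6) + B. At t = -6: B = 8·(-6) + 10 = -38. Coeff of t: A = 8
Result: 8/(t + 6) - 38/(t + 6)²


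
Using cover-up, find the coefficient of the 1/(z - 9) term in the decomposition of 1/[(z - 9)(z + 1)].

Cover (z - 9), set z=9: 1/((z + 1) at z=9) = 1/(10) = 1/10


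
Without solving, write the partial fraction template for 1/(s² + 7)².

Repeated quadratic factor: (αs + β)/(s² + 7) + (γs + δ)/(s² + 7)²


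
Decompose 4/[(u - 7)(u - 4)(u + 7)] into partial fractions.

Using cover-up method: α = 2/21, β = -4/33, γ = 2/77
Result: (2/21)/(u - 7) - (4/33)/(u - 4) + (2/77)/(u + 7)


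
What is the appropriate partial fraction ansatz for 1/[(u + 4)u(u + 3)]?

Three distinct linear factors: P/(u + 4) + Q/u + R/(u + 3)


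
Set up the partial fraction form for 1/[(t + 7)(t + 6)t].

Three distinct linear factors: α/(t + 7) + β/(t + 6) + γ/t


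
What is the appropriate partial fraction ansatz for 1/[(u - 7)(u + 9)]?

Distinct linear factors: α/(u - 7) + β/(u + 9)


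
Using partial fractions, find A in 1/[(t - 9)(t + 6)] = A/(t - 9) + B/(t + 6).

Cover-up at t = 9: A = 1/(9 + 6) = 1/15


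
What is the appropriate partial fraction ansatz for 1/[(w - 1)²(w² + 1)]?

Repeated linear + quadratic: A/(w - 1) + B/(w - 1)² + (Cw + D)/(w² + 1)


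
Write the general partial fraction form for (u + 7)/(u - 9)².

Repeated linear factor: A/(u - 9) + B/(u - 9)²


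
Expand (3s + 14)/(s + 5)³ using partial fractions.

(3s + 14) = P(s + 5)² + Q(s + 5) + R. At s = -5: R = 3·(-5) + 14 = -1. Coefficients: P = 0, Q = 3
Result: 3/(s + 5)² - 1/(s + 5)³


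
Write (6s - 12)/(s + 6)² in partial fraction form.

(6s - 12) = α(s + 6) + β. At s = -6: β = 6·(-6) - 12 = -48. Coeff of s: α = 6
Result: 6/(s + 6) - 48/(s + 6)²


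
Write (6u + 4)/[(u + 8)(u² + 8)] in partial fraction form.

At u=-8: P = (6·(-8) + 4)/((-8)² + 8) = -11/18. Q = -P = 11/18, R = 6 - (-8)·P = 10/9
Result: (-11/18)/(u + 8) + ((11/18)u + 10/9)/(u² + 8)


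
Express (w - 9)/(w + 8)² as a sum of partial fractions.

(w - 9) = α(w + 8) + β. At w = -8: β = 1·(-8) - 9 = -17. Coeff of w: α = 1
Result: 1/(w + 8) - 17/(w + 8)²


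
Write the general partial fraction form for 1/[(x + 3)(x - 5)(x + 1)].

Three distinct linear factors: A/(x + 3) + B/(x - 5) + C/(x + 1)


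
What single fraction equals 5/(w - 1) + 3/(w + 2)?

Common denominator (w - 1)(w + 2). Numerator: 5(w + 2) + 3(w - 1) = (5w + 10) + (3w - 3) = 8w + 7
Result: (8w + 7)/[(w - 1)(w + 2)]


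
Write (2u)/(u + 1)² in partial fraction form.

(2u) = α(u + 1) + β. At u = -1: β = 2·(-1) + 0 = -2. Coeff of u: α = 2
Result: 2/(u + 1) - 2/(u + 1)²


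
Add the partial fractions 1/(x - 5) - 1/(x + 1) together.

Common denominator (x - 5)(x + 1). Numerator: 1(x + 1) - 1(x - 5) = (x + 1) - (x - 5) = 6
Result: (6)/[(x - 5)(x + 1)]


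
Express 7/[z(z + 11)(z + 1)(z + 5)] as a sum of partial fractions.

Using Heaviside cover-up: (7/55)/z - (7/660)/(z + 11) - (7/40)/(z + 1) + (7/120)/(z + 5)


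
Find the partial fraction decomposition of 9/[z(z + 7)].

9/z(z + 7) = α/z + β/(z + 7). α = 9/(0 + 7) = 9/7, β = 9/(-7 - 0) = -9/7
Result: (9/7)/z - (9/7)/(z + 7)


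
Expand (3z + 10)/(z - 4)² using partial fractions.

(3z + 10) = A(z - 4) + B. At z = 4: B = 3·4 + 10 = 22. Coeff of z: A = 3
Result: 3/(z - 4) + 22/(z - 4)²


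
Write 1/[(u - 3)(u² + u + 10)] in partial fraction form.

Cover-up at u = 3: A = 1/(3² + 1·3 + 10) = 1/22. Then B = -A = -1/22, C = -A·(1 + 3) = -2/11
Result: (1/22)/(u - 3) - ((1/22)u + 2/11)/(u² + u + 10)


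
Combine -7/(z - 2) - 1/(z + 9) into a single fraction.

Common denominator (z - 2)(z + 9). Numerator: -7(z + 9) - 1(z - 2) = (-7z - 63) - (z - 2) = -8z - 61
Result: (-8z - 61)/[(z - 2)(z + 9)]


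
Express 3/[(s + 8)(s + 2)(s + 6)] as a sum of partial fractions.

Using cover-up method: A = 1/4, B = 1/8, C = -3/8
Result: (1/4)/(s + 8) + (1/8)/(s + 2) - (3/8)/(s + 6)


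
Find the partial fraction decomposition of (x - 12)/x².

(x - 12) = Ax + B. At x = 0: B = 1·0 - 12 = -12. Coeff of x: A = 1
Result: 1/x - 12/x²


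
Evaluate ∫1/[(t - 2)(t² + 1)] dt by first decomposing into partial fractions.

Cover-up at t=2: A = 1/(2²+1) = 1/5. Coeff matching: B = -1/5, C = -2/5. Decomposition: (1/5)/(t - 2) - ((1/5)t + 2/5)/(t² + 1). Integrate: linear → ln, quadratic → (1/2)ln + arctan: (1/5) ln|(t - 2)| - (1/10) ln(t² + 1) - (2/5) arctan(t) + C


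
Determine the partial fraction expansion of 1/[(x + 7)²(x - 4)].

Cover-up at x=4: γ = 1/(4 + 7)² = 1/121. Cover-up at x=-7: β = 1/(-7 - 4) = -1/11. Comparing x² coeff: α = -γ = -1/121
Result: (-1/121)/(x + 7) - (1/11)/(x + 7)² + (1/121)/(x - 4)


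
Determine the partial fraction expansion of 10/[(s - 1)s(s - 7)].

Using cover-up method: α = -5/3, β = 10/7, γ = 5/21
Result: (-5/3)/(s - 1) + (10/7)/s + (5/21)/(s - 7)


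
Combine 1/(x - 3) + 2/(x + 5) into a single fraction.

Common denominator (x - 3)(x + 5). Numerator: 1(x + 5) + 2(x - 3) = (x + 5) + (2x - 6) = 3x - 1
Result: (3x - 1)/[(x - 3)(x + 5)]


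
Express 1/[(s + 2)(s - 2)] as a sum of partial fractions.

1/(s + 2)(s - 2) = A/(s + 2) + B/(s - 2). A = 1/(-2 - 2) = -1/4, B = 1/(2 + 2) = 1/4
Result: (-1/4)/(s + 2) + (1/4)/(s - 2)


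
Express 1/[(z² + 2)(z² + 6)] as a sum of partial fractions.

Coefficient matching gives A = C = 0, B = 1/(6-2) = 1/4, D = -B = -1/4
Result: (1/4)/(z² + 2) - (1/4)/(z² + 6)


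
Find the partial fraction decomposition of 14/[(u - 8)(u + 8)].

14/(u - 8)(u + 8) = A/(u - 8) + B/(u + 8). A = 14/(8 + 8) = 7/8, B = 14/(-8 - 8) = -7/8
Result: (7/8)/(u - 8) - (7/8)/(u + 8)


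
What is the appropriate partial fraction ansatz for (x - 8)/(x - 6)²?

Repeated linear factor: P/(x - 6) + Q/(x - 6)²


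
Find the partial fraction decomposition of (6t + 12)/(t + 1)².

(6t + 12) = α(t + 1) + β. At t = -1: β = 6·(-1) + 12 = 6. Coeff of t: α = 6
Result: 6/(t + 1) + 6/(t + 1)²


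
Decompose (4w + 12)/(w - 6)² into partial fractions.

(4w + 12) = P(w - 6) + Q. At w = 6: Q = 4·6 + 12 = 36. Coeff of w: P = 4
Result: 4/(w - 6) + 36/(w - 6)²


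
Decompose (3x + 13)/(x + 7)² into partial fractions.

(3x + 13) = P(x + 7) + Q. At x = -7: Q = 3·(-7) + 13 = -8. Coeff of x: P = 3
Result: 3/(x + 7) - 8/(x + 7)²


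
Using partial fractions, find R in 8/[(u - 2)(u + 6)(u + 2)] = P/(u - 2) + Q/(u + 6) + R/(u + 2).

Cover-up at u = -2: R = 8/[(-2 - 2)(-2 + 6)] = 8/[(-4)(4)] = -8/16 = -1/2


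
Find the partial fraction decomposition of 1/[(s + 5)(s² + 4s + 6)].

Cover-up at s = -5: P = 1/((-5)² + 4·(-5) + 6) = 1/11. Then Q = -P = -1/11, R = -P·(4 - 5) = 1/11
Result: (1/11)/(s + 5) - ((1/11)s - 1/11)/(s² + 4s + 6)


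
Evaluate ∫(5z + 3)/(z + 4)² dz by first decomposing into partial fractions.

Decompose: A = 5, B = 5·(-4) + 3 = -17, so (5z + 3)/(z + 4)² = 5/(z + 4) - 17/(z + 4)². Integrate: ∫ A/(z + 4) dz = 5 ln|(z + 4)|; ∫ B/(z + 4)² dz = 17/(z + 4). Sum: 5 ln|(z + 4)| + 17/(z + 4) + C


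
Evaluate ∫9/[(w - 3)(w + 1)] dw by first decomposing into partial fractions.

Decompose: 9/[(w - 3)(w + 1)] = (9/4)/(w - 3) - (9/4)/(w + 1). Integrate each term: (9/4) ln|(w - 3)| - (9/4) ln|(w + 1)| + C


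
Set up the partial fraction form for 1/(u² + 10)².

Repeated quadratic factor: (αu + β)/(u² + 10) + (γu + δ)/(u² + 10)²


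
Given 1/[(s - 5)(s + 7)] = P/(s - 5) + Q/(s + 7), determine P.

Cover-up at s = 5: P = 1/(5 + 7) = 1/12


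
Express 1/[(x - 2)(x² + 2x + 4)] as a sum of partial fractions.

Cover-up at x = 2: P = 1/(2² + 2·2 + 4) = 1/12. Then Q = -P = -1/12, R = -P·(2 + 2) = -1/3
Result: (1/12)/(x - 2) - ((1/12)x + 1/3)/(x² + 2x + 4)


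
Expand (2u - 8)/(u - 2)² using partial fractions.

(2u - 8) = A(u - 2) + B. At u = 2: B = 2·2 - 8 = -4. Coeff of u: A = 2
Result: 2/(u - 2) - 4/(u - 2)²


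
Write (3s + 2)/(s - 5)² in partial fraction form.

(3s + 2) = α(s - 5) + β. At s = 5: β = 3·5 + 2 = 17. Coeff of s: α = 3
Result: 3/(s - 5) + 17/(s - 5)²


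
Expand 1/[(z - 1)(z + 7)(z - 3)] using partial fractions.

Using cover-up method: P = -1/16, Q = 1/80, R = 1/20
Result: (-1/16)/(z - 1) + (1/80)/(z + 7) + (1/20)/(z - 3)


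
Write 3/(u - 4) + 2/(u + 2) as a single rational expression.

Common denominator (u - 4)(u + 2). Numerator: 3(u + 2) + 2(u - 4) = (3u + 6) + (2u - 8) = 5u - 2
Result: (5u - 2)/[(u - 4)(u + 2)]


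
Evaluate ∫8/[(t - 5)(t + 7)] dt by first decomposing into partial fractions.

Decompose: 8/[(t - 5)(t + 7)] = (2/3)/(t - 5) - (2/3)/(t + 7). Integrate each term: (2/3) ln|(t - 5)| - (2/3) ln|(t + 7)| + C


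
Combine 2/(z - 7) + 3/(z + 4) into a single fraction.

Common denominator (z - 7)(z + 4). Numerator: 2(z + 4) + 3(z - 7) = (2z + 8) + (3z - 21) = 5z - 13
Result: (5z - 13)/[(z - 7)(z + 4)]


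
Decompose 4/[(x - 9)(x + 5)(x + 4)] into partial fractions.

Using cover-up method: α = 2/91, β = 2/7, γ = -4/13
Result: (2/91)/(x - 9) + (2/7)/(x + 5) - (4/13)/(x + 4)


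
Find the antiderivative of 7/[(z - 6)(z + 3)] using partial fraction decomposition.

Decompose: 7/[(z - 6)(z + 3)] = (7/9)/(z - 6) - (7/9)/(z + 3). Integrate each term: (7/9) ln|(z - 6)| - (7/9) ln|(z + 3)| + C


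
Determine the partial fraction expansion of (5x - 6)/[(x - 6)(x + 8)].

At x=6: A = (5·6 - 6)/(6 + 8) = 12/7. At x=-8: B = (5·(-8) - 6)/(-8 - 6) = 23/7
Result: (12/7)/(x - 6) + (23/7)/(x + 8)


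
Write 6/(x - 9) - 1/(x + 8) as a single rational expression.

Common denominator (x - 9)(x + 8). Numerator: 6(x + 8) - 1(x - 9) = (6x + 48) - (x - 9) = 5x + 57
Result: (5x + 57)/[(x - 9)(x + 8)]


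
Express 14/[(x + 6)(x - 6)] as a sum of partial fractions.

14/(x + 6)(x - 6) = P/(x + 6) + Q/(x - 6). P = 14/(-6 - 6) = -7/6, Q = 14/(6 + 6) = 7/6
Result: (-7/6)/(x + 6) + (7/6)/(x - 6)


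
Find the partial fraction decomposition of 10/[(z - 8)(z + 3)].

10/(z - 8)(z + 3) = A/(z - 8) + B/(z + 3). A = 10/(8 + 3) = 10/11, B = 10/(-3 - 8) = -10/11
Result: (10/11)/(z - 8) - (10/11)/(z + 3)


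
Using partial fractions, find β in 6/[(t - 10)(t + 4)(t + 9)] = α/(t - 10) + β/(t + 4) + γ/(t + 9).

Cover-up at t = -4: β = 6/[(-4 - 10)(-4 + 9)] = 6/[(-14)(5)] = -6/70 = -3/35


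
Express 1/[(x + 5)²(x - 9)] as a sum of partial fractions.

Cover-up at x=9: γ = 1/(9 + 5)² = 1/196. Cover-up at x=-5: β = 1/(-5 - 9) = -1/14. Comparing x² coeff: α = -γ = -1/196
Result: (-1/196)/(x + 5) - (1/14)/(x + 5)² + (1/196)/(x - 9)


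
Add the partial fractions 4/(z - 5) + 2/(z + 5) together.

Common denominator (z - 5)(z + 5). Numerator: 4(z + 5) + 2(z - 5) = (4z + 20) + (2z - 10) = 6z + 10
Result: (6z + 10)/[(z - 5)(z + 5)]


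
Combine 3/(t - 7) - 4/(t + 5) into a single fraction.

Common denominator (t - 7)(t + 5). Numerator: 3(t + 5) - 4(t - 7) = (3t + 15) - (4t - 28) = -t + 43
Result: (-t + 43)/[(t - 7)(t + 5)]


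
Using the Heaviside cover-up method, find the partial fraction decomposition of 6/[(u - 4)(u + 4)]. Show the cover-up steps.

Cover (u - 4): set u=4, get P = 6/(4 + 4) = 3/4. Cover (u + 4): set u=-4, get Q = 6/(-4 - 4) = -3/4.
Result: (3/4)/(u - 4) - (3/4)/(u + 4)


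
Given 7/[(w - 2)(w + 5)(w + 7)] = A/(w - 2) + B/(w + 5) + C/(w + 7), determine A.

Cover-up at w = 2: A = 7/[(2 + 5)(2 + 7)] = 7/[(7)(9)] = 7/63 = 1/9


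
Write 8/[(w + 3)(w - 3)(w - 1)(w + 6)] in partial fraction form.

Using Heaviside cover-up: (1/9)/(w + 3) + (2/27)/(w - 3) - (1/7)/(w - 1) - (8/189)/(w + 6)


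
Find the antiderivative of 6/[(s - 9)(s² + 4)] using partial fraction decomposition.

Cover-up at s=9: A = 6/(9²+4) = 6/85. Coeff matching: B = -6/85, C = -54/85. Decomposition: (6/85)/(s - 9) - ((6/85)s + 54/85)/(s² + 4). Integrate: linear → ln, quadratic → (1/2)ln + arctan: (6/85) ln|(s - 9)| - (3/85) ln(s² + 4) - (27/85) arctan(s/2) + C


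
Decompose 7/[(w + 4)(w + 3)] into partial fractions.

7/(w + 4)(w + 3) = α/(w + 4) + β/(w + 3). α = 7/(-4 + 3) = -7, β = 7/(-3 + 4) = 7
Result: -7/(w + 4) + 7/(w + 3)


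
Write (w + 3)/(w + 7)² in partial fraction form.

(w + 3) = P(w + 7) + Q. At w = -7: Q = 1·(-7) + 3 = -4. Coeff of w: P = 1
Result: 1/(w + 7) - 4/(w + 7)²


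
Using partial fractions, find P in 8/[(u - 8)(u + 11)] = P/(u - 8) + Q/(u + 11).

Cover-up at u = 8: P = 8/(8 + 11) = 8/19


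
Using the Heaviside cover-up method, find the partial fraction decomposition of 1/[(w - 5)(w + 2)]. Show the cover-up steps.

Cover (w - 5): set w=5, get α = 1/(5 + 2) = 1/7. Cover (w + 2): set w=-2, get β = 1/(-2 - 5) = -1/7.
Result: (1/7)/(w - 5) - (1/7)/(w + 2)


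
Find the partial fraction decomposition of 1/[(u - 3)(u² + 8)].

Cover-up at u = 3: A = 1/(3² + 8) = 1/17. Then B = -A = -1/17, C = -A·(0 + 3) = -3/17
Result: (1/17)/(u - 3) - ((1/17)u + 3/17)/(u² + 8)


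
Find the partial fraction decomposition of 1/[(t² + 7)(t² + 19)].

Coefficient matching gives α = γ = 0, β = 1/(19-7) = 1/12, δ = -β = -1/12
Result: (1/12)/(t² + 7) - (1/12)/(t² + 19)


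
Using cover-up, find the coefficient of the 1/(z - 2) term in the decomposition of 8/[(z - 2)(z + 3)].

Cover (z - 2), set z=2: 8/((z + 3) at z=2) = 8/(5) = 8/5


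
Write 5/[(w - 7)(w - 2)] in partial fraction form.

5/(w - 7)(w - 2) = A/(w - 7) + B/(w - 2). A = 5/(7 - 2) = 1, B = 5/(2 - 7) = -1
Result: 1/(w - 7) - 1/(w - 2)


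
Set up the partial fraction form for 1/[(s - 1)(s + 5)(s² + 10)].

Two linear + quadratic: A/(s - 1) + B/(s + 5) + (Cs + D)/(s² + 10)


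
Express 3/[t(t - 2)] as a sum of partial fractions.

3/t(t - 2) = P/t + Q/(t - 2). P = 3/(0 - 2) = -3/2, Q = 3/(2 - 0) = 3/2
Result: (-3/2)/t + (3/2)/(t - 2)


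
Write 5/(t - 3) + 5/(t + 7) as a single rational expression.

Common denominator (t - 3)(t + 7). Numerator: 5(t + 7) + 5(t - 3) = (5t + 35) + (5t - 15) = 10t + 20
Result: (10t + 20)/[(t - 3)(t + 7)]


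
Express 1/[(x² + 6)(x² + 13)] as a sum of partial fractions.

Coefficient matching gives α = γ = 0, β = 1/(13-6) = 1/7, δ = -β = -1/7
Result: (1/7)/(x² + 6) - (1/7)/(x² + 13)


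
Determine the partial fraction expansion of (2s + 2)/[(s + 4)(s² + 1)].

At s=-4: α = (2·(-4) + 2)/((-4)² + 1) = -6/17. β = -α = 6/17, γ = 2 - (-4)·α = 10/17
Result: (-6/17)/(s + 4) + ((6/17)s + 10/17)/(s² + 1)


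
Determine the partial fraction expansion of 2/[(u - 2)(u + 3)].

2/(u - 2)(u + 3) = α/(u - 2) + β/(u + 3). α = 2/(2 + 3) = 2/5, β = 2/(-3 - 2) = -2/5
Result: (2/5)/(u - 2) - (2/5)/(u + 3)


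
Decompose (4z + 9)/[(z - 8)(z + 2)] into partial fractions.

At z=8: P = (4·8 + 9)/(8 + 2) = 41/10. At z=-2: Q = (4·(-2) + 9)/(-2 - 8) = -1/10
Result: (41/10)/(z - 8) - (1/10)/(z + 2)


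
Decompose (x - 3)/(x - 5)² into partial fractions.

(x - 3) = A(x - 5) + B. At x = 5: B = 1·5 - 3 = 2. Coeff of x: A = 1
Result: 1/(x - 5) + 2/(x - 5)²


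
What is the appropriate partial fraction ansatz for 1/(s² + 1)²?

Repeated quadratic factor: (As + B)/(s² + 1) + (Cs + D)/(s² + 1)²


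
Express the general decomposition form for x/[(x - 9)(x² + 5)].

Linear + irreducible quadratic: P/(x - 9) + (Qx + R)/(x² + 5)


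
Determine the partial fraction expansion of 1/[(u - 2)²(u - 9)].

Cover-up at u=9: R = 1/(9 - 2)² = 1/49. Cover-up at u=2: Q = 1/(2 - 9) = -1/7. Comparing u² coeff: P = -R = -1/49
Result: (-1/49)/(u - 2) - (1/7)/(u - 2)² + (1/49)/(u - 9)


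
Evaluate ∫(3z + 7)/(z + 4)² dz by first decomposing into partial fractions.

Decompose: α = 3, β = 3·(-4) + 7 = -5, so (3z + 7)/(z + 4)² = 3/(z + 4) - 5/(z + 4)². Integrate: ∫ α/(z + 4) dz = 3 ln|(z + 4)|; ∫ β/(z + 4)² dz = 5/(z + 4). Sum: 3 ln|(z + 4)| + 5/(z + 4) + C


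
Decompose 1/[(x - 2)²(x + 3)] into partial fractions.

Cover-up at x=-3: C = 1/(-3 - 2)² = 1/25. Cover-up at x=2: B = 1/(2 + 3) = 1/5. Comparing x² coeff: A = -C = -1/25
Result: (-1/25)/(x - 2) + (1/5)/(x - 2)² + (1/25)/(x + 3)


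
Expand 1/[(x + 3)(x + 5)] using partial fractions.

1/(x + 3)(x + 5) = P/(x + 3) + Q/(x + 5). P = 1/(-3 + 5) = 1/2, Q = 1/(-5 + 3) = -1/2
Result: (1/2)/(x + 3) - (1/2)/(x + 5)


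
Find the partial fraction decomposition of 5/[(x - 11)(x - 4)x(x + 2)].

Using Heaviside cover-up: (5/1001)/(x - 11) - (5/168)/(x - 4) + (5/88)/x - (5/156)/(x + 2)


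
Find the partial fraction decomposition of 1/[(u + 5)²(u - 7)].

Cover-up at u=7: γ = 1/(7 + 5)² = 1/144. Cover-up at u=-5: β = 1/(-5 - 7) = -1/12. Comparing u² coeff: α = -γ = -1/144
Result: (-1/144)/(u + 5) - (1/12)/(u + 5)² + (1/144)/(u - 7)


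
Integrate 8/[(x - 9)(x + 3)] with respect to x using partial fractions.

Decompose: 8/[(x - 9)(x + 3)] = (2/3)/(x - 9) - (2/3)/(x + 3). Integrate each term: (2/3) ln|(x - 9)| - (2/3) ln|(x + 3)| + C


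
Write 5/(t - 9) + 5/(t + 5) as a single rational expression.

Common denominator (t - 9)(t + 5). Numerator: 5(t + 5) + 5(t - 9) = (5t + 25) + (5t - 45) = 10t - 20
Result: (10t - 20)/[(t - 9)(t + 5)]


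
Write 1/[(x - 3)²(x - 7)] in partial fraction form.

Cover-up at x=7: R = 1/(7 - 3)² = 1/16. Cover-up at x=3: Q = 1/(3 - 7) = -1/4. Comparing x² coeff: P = -R = -1/16
Result: (-1/16)/(x - 3) - (1/4)/(x - 3)² + (1/16)/(x - 7)


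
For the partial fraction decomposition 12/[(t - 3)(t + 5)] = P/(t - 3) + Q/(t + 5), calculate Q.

Cover-up at t = -5: Q = 12/(-5 - 3) = -12/8 = -3/2


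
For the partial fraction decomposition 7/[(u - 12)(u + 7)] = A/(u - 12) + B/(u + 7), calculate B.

Cover-up at u = -7: B = 7/(-7 - 12) = -7/19


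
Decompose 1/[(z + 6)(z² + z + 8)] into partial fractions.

Cover-up at z = -6: A = 1/((-6)² + 1·(-6) + 8) = 1/38. Then B = -A = -1/38, C = -A·(1 - 6) = 5/38
Result: (1/38)/(z + 6) - ((1/38)z - 5/38)/(z² + z + 8)


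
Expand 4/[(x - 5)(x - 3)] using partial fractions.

4/(x - 5)(x - 3) = α/(x - 5) + β/(x - 3). α = 4/(5 - 3) = 2, β = 4/(3 - 5) = -2
Result: 2/(x - 5) - 2/(x - 3)


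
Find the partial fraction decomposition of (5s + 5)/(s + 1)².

(5s + 5) = P(s + 1) + Q. At s = -1: Q = 5·(-1) + 5 = 0. Coeff of s: P = 5
Result: 5/(s + 1)


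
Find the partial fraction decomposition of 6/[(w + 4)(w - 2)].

6/(w + 4)(w - 2) = P/(w + 4) + Q/(w - 2). P = 6/(-4 - 2) = -1, Q = 6/(2 + 4) = 1
Result: -1/(w + 4) + 1/(w - 2)


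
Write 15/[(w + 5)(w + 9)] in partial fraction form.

15/(w + 5)(w + 9) = A/(w + 5) + B/(w + 9). A = 15/(-5 + 9) = 15/4, B = 15/(-9 + 5) = -15/4
Result: (15/4)/(w + 5) - (15/4)/(w + 9)


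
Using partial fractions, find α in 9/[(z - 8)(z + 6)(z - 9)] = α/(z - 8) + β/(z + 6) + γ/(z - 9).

Cover-up at z = 8: α = 9/[(8 + 6)(8 - 9)] = 9/[(14)(-1)] = -9/14


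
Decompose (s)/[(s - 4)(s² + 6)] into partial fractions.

At s=4: P = (1·4 + 0)/(4² + 6) = 2/11. Q = -P = -2/11, R = 1 - 4·P = 3/11
Result: (2/11)/(s - 4) - ((2/11)s - 3/11)/(s² + 6)


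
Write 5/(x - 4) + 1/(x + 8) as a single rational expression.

Common denominator (x - 4)(x + 8). Numerator: 5(x + 8) + 1(x - 4) = (5x + 40) + (x - 4) = 6x + 36
Result: (6x + 36)/[(x - 4)(x + 8)]


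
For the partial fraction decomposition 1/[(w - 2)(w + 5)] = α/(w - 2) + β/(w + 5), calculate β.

Cover-up at w = -5: β = 1/(-5 - 2) = -1/7


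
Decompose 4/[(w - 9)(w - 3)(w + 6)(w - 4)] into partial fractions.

Using Heaviside cover-up: (2/225)/(w - 9) + (2/27)/(w - 3) - (2/675)/(w + 6) - (2/25)/(w - 4)


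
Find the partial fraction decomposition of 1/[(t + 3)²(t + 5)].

Cover-up at t=-5: R = 1/(-5 + 3)² = 1/4. Cover-up at t=-3: Q = 1/(-3 + 5) = 1/2. Comparing t² coeff: P = -R = -1/4
Result: (-1/4)/(t + 3) + (1/2)/(t + 3)² + (1/4)/(t + 5)


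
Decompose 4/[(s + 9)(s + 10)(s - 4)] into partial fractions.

Using cover-up method: P = -4/13, Q = 2/7, R = 2/91
Result: (-4/13)/(s + 9) + (2/7)/(s + 10) + (2/91)/(s - 4)


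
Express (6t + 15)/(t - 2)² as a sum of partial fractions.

(6t + 15) = A(t - 2) + B. At t = 2: B = 6·2 + 15 = 27. Coeff of t: A = 6
Result: 6/(t - 2) + 27/(t - 2)²


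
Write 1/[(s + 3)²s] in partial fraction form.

Cover-up at s=0: R = 1/(0 + 3)² = 1/9. Cover-up at s=-3: Q = 1/(-3 - 0) = -1/3. Comparing s² coeff: P = -R = -1/9
Result: (-1/9)/(s + 3) - (1/3)/(s + 3)² + (1/9)/s


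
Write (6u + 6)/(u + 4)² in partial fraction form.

(6u + 6) = α(u + 4) + β. At u = -4: β = 6·(-4) + 6 = -18. Coeff of u: α = 6
Result: 6/(u + 4) - 18/(u + 4)²


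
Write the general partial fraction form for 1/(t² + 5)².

Repeated quadratic factor: (At + B)/(t² + 5) + (Ct + D)/(t² + 5)²


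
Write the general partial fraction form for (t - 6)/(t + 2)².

Repeated linear factor: α/(t + 2) + β/(t + 2)²


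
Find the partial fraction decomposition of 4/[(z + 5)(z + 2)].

4/(z + 5)(z + 2) = A/(z + 5) + B/(z + 2). A = 4/(-5 + 2) = -4/3, B = 4/(-2 + 5) = 4/3
Result: (-4/3)/(z + 5) + (4/3)/(z + 2)


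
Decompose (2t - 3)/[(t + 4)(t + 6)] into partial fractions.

At t=-4: P = (2·(-4) - 3)/(-4 + 6) = -11/2. At t=-6: Q = (2·(-6) - 3)/(-6 + 4) = 15/2
Result: (-11/2)/(t + 4) + (15/2)/(t + 6)


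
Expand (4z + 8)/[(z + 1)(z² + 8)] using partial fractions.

At z=-1: A = (4·(-1) + 8)/((-1)² + 8) = 4/9. B = -A = -4/9, C = 4 - (-1)·A = 40/9
Result: (4/9)/(z + 1) - ((4/9)z - 40/9)/(z² + 8)


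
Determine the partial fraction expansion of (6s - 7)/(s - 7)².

(6s - 7) = P(s - 7) + Q. At s = 7: Q = 6·7 - 7 = 35. Coeff of s: P = 6
Result: 6/(s - 7) + 35/(s - 7)²


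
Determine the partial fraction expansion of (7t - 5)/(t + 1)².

(7t - 5) = α(t + 1) + β. At t = -1: β = 7·(-1) - 5 = -12. Coeff of t: α = 7
Result: 7/(t + 1) - 12/(t + 1)²


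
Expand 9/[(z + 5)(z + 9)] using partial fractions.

9/(z + 5)(z + 9) = P/(z + 5) + Q/(z + 9). P = 9/(-5 + 9) = 9/4, Q = 9/(-9 + 5) = -9/4
Result: (9/4)/(z + 5) - (9/4)/(z + 9)


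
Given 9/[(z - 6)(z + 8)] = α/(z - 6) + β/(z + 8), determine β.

Cover-up at z = -8: β = 9/(-8 - 6) = -9/14


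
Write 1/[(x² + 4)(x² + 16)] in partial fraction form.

Coefficient matching gives α = γ = 0, β = 1/(16-4) = 1/12, δ = -β = -1/12
Result: (1/12)/(x² + 4) - (1/12)/(x² + 16)


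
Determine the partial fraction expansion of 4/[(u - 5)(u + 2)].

4/(u - 5)(u + 2) = A/(u - 5) + B/(u + 2). A = 4/(5 + 2) = 4/7, B = 4/(-2 - 5) = -4/7
Result: (4/7)/(u - 5) - (4/7)/(u + 2)


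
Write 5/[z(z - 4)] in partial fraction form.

5/z(z - 4) = A/z + B/(z - 4). A = 5/(0 - 4) = -5/4, B = 5/(4 - 0) = 5/4
Result: (-5/4)/z + (5/4)/(z - 4)


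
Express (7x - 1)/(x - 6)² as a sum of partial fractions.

(7x - 1) = A(x - 6) + B. At x = 6: B = 7·6 - 1 = 41. Coeff of x: A = 7
Result: 7/(x - 6) + 41/(x - 6)²


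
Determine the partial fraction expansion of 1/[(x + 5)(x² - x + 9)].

Cover-up at x = -5: P = 1/((-5)² - 1·(-5) + 9) = 1/39. Then Q = -P = -1/39, R = -P·(-1 - 5) = 2/13
Result: (1/39)/(x + 5) - ((1/39)x - 2/13)/(x² - x + 9)


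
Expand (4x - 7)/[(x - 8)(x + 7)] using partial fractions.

At x=8: P = (4·8 - 7)/(8 + 7) = 5/3. At x=-7: Q = (4·(-7) - 7)/(-7 - 8) = 7/3
Result: (5/3)/(x - 8) + (7/3)/(x + 7)


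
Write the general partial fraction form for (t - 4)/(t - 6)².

Repeated linear factor: A/(t - 6) + B/(t - 6)²


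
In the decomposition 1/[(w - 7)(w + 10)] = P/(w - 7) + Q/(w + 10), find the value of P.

Cover-up at w = 7: P = 1/(7 + 10) = 1/17


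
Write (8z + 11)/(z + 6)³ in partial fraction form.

(8z + 11) = P(z + 6)² + Q(z + 6) + R. At z = -6: R = 8·(-6) + 11 = -37. Coefficients: P = 0, Q = 8
Result: 8/(z + 6)² - 37/(z + 6)³


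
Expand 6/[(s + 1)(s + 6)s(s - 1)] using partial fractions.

Using Heaviside cover-up: (3/5)/(s + 1) - (1/35)/(s + 6) - 1/s + (3/7)/(s - 1)


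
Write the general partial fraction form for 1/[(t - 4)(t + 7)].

Distinct linear factors: A/(t - 4) + B/(t + 7)
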